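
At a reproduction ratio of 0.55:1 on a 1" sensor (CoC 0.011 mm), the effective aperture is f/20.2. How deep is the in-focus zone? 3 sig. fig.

1.47 mm

At magnification m, DoF ≈ 2·N_eff·c/m² = 2 × 20.2 × 0.011 / 0.55² = 0.4444 / 0.3025 ≈ 1.47 mm.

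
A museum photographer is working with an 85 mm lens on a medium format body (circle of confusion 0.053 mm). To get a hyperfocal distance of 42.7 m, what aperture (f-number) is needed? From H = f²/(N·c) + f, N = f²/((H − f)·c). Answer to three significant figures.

f/3.20

Rearrange H = f²/(N·c) + f for N: N = f² / ((H − f)·c).
N = 85² / ((42700 − 85) × 0.053) = 7225 / 2259 ≈ 3.20.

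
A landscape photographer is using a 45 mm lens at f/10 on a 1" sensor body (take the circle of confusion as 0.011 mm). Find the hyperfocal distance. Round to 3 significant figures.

Hyperfocal distance H = f²/(N·c) + f = 45²/(10 × 0.011) + 45 = 2025/0.11 + 45 ≈ 18454.1 mm ≈ 18.5 m.

18.5 m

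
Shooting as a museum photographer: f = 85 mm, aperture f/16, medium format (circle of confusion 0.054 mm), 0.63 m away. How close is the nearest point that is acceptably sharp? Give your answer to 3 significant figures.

Hyperfocal distance H = f²/(N·c) + f = 85²/(16 × 0.054) + 85 = 7225/0.864 + 85 ≈ 8447.3 mm ≈ 8.447 m.
Near limit Dn = s·(H − f)/(H + s − 2f) = 630 × (8447.3 − 85) / (8447.3 + 630 − 2 × 85) = 630 × 8362.3 / 8907.3 ≈ 591.45 mm ≈ 0.591 m.

0.591 m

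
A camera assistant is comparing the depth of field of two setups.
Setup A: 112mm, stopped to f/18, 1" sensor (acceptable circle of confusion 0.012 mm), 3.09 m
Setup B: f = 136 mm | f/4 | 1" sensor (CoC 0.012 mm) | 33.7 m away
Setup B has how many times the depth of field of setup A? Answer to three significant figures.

18.6

Setup A: H = 112²/(18×0.012) + 112 ≈ 58186.1 mm; DoF = Df − Dn = 3257.02 − 2939.28 ≈ 317.74 mm.
Setup B: H = 136²/(4×0.012) + 136 ≈ 385469.3 mm; DoF = Df − Dn = 36915.5 − 30999.8 ≈ 5915.7 mm.
Ratio = 5915.7 / 317.74 ≈ 18.6.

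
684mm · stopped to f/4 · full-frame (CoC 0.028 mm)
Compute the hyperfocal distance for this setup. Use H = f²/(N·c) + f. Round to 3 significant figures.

Hyperfocal distance H = f²/(N·c) + f = 684²/(4 × 0.028) + 684 = 467856/0.112 + 684 ≈ 4177969.7 mm ≈ 4180 m.

4180 m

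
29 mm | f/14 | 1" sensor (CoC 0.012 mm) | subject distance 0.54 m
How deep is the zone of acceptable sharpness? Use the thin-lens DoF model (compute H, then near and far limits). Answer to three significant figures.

111 mm

Hyperfocal distance H = f²/(N·c) + f = 29²/(14 × 0.012) + 29 = 841/0.168 + 29 ≈ 5035.0 mm ≈ 5.035 m.
Near limit Dn = s·(H − f)/(H + s − 2f) = 540 × (5035.0 − 29) / (5035.0 + 540 − 2 × 29) = 540 × 5006.0 / 5517.0 ≈ 489.98 mm.
Far limit Df = s·(H − f)/(H − s) = 540 × (5035.0 − 29) / (5035.0 − 540) = 540 × 5006.0 / 4495.0 ≈ 601.39 mm.
Depth of field = Df − Dn = 601.39 − 489.98 ≈ 111.41 mm.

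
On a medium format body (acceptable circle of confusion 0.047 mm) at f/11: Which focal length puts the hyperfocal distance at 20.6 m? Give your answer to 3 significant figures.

From H = f²/(N·c) + f, with f ≪ H: f ≈ √(H·N·c) = √(20600 × 11 × 0.047) = √10650 ≈ 103.2 mm.
The +f correction barely moves this — solving exactly, f² + N·c·f − N·c·H = 0 ⇒ f = (−N·c + √((N·c)² + 4·N·c·H))/2 = (−0.517 + √42601)/2 ≈ 102.94 mm, so f ≈ 103 mm.

103 mm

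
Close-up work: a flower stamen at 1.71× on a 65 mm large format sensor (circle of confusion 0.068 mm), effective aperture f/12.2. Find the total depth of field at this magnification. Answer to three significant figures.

0.567 mm

At magnification m, DoF ≈ 2·N_eff·c/m² = 2 × 12.2 × 0.068 / 1.71² = 1.659 / 2.924 ≈ 0.567 mm.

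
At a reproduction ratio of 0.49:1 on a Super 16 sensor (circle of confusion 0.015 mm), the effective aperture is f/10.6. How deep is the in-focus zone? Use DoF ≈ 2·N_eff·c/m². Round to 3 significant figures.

1.32 mm

At magnification m, DoF ≈ 2·N_eff·c/m² = 2 × 10.6 × 0.015 / 0.49² = 0.318 / 0.2401 ≈ 1.32 mm.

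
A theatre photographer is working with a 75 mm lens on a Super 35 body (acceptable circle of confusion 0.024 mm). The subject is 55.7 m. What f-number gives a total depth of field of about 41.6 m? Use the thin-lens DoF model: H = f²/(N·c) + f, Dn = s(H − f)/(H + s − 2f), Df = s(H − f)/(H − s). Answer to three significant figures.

f/1.40

Write h = H − f = f²/(N·c). The thin-lens limits are Dn = s·h/(h + (s−f)) and Df = s·h/(h − (s−f)), so DoF = Df − Dn = 2·s·(s−f)·h / (h² − (s−f)²).
That is a quadratic in h: DoF·h² − 2·s·(s−f)·h − DoF·(s−f)² = 0 ⇒ h = (s−f)·(s + √(s² + DoF²)) / DoF = 55625 × (55700 + √(55700² + 41600²)) / 41600 = 55625 × (55700 + 69520.1) / 41600 ≈ 167437 mm.
Then N = f²/(c·h) = 75² / (0.024 × 167437) = 5625 / 4018.5 ≈ 1.40.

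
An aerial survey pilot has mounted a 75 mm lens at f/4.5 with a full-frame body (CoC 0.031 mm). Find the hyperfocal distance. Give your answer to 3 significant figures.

Hyperfocal distance H = f²/(N·c) + f = 75²/(4.5 × 0.031) + 75 = 5625/0.1395 + 75 ≈ 40397.6 mm ≈ 40.4 m.

40.4 m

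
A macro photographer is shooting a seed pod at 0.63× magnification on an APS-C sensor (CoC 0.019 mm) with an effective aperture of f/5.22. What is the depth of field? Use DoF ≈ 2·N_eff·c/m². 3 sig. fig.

0.500 mm

At magnification m, DoF ≈ 2·N_eff·c/m² = 2 × 5.22 × 0.019 / 0.63² = 0.1984 / 0.3969 ≈ 0.5 mm.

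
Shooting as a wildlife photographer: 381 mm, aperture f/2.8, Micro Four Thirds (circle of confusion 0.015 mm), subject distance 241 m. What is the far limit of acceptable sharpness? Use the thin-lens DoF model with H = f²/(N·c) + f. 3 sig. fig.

Hyperfocal distance H = f²/(N·c) + f = 381²/(2.8 × 0.015) + 381 = 145161/0.042 + 381 ≈ 3456595.3 mm ≈ 3457 m.
Far limit Df = s·(H − f)/(H − s) = 241000 × (3456595.3 − 381) / (3456595.3 − 241000) = 241000 × 3456214.3 / 3215595.3 ≈ 259034 mm ≈ 259 m.

259 m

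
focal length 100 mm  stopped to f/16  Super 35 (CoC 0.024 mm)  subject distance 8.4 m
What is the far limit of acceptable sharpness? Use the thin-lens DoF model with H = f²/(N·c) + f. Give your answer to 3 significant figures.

Hyperfocal distance H = f²/(N·c) + f = 100²/(16 × 0.024) + 100 = 10000/0.384 + 100 ≈ 26141.7 mm ≈ 26.14 m.
Far limit Df = s·(H − f)/(H − s) = 8400 × (26141.7 − 100) / (26141.7 − 8400) = 8400 × 26041.7 / 17741.7 ≈ 12330 mm ≈ 12.3 m.

12.3 m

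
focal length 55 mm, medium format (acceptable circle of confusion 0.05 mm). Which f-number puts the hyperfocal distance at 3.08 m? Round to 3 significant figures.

f/20

Rearrange H = f²/(N·c) + f for N: N = f² / ((H − f)·c).
N = 55² / ((3080 − 55) × 0.05) = 3025 / 151.2 ≈ 20.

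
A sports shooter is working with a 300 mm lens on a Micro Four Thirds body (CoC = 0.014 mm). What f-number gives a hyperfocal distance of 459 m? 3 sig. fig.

f/14

Rearrange H = f²/(N·c) + f for N: N = f² / ((H − f)·c).
N = 300² / ((459000 − 300) × 0.014) = 90000 / 6422 ≈ 14.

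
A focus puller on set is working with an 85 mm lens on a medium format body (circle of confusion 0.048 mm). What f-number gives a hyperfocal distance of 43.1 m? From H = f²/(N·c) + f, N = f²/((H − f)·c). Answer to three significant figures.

f/3.50

Rearrange H = f²/(N·c) + f for N: N = f² / ((H − f)·c).
N = 85² / ((43100 − 85) × 0.048) = 7225 / 2065 ≈ 3.50.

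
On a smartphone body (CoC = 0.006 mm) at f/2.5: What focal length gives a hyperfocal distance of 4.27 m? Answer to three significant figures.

From H = f²/(N·c) + f, with f ≪ H: f ≈ √(H·N·c) = √(4270 × 2.5 × 0.006) = √64.050 ≈ 8.003 mm.
The +f correction barely moves this — solving exactly, f² + N·c·f − N·c·H = 0 ⇒ f = (−N·c + √((N·c)² + 4·N·c·H))/2 = (−0.015 + √256.20)/2 ≈ 7.9956 mm, so f ≈ 8.00 mm.

8.00 mm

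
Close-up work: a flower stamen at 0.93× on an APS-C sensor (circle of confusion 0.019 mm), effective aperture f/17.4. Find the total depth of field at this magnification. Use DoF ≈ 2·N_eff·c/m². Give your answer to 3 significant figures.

0.764 mm

At magnification m, DoF ≈ 2·N_eff·c/m² = 2 × 17.4 × 0.019 / 0.93² = 0.6612 / 0.8649 ≈ 0.764 mm.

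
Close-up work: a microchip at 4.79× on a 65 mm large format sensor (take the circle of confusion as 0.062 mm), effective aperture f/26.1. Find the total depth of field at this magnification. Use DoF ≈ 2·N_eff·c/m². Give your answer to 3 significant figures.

0.141 mm

At magnification m, DoF ≈ 2·N_eff·c/m² = 2 × 26.1 × 0.062 / 4.79² = 3.236 / 22.94 ≈ 0.141 mm.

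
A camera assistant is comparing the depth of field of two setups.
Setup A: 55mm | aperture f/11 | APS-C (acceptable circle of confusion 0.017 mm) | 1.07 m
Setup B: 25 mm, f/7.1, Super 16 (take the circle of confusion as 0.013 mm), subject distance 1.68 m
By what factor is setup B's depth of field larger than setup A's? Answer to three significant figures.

6.48

Setup A: H = 55²/(11×0.017) + 55 ≈ 16231.5 mm; DoF = Df − Dn = 1141.63 − 1006.83 ≈ 134.80 mm.
Setup B: H = 25²/(7.1×0.013) + 25 ≈ 6796.4 mm; DoF = Df − Dn = 2223.43 − 1350.04 ≈ 873.39 mm.
Ratio = 873.39 / 134.80 ≈ 6.48.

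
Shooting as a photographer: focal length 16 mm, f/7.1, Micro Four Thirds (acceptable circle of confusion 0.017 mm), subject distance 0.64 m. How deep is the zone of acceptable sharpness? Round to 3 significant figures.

Hyperfocal distance H = f²/(N·c) + f = 16²/(7.1 × 0.017) + 16 = 256/0.1207 + 16 ≈ 2137.0 mm ≈ 2.137 m.
Near limit Dn = s·(H − f)/(H + s − 2f) = 640 × (2137.0 − 16) / (2137.0 + 640 − 2 × 16) = 640 × 2121.0 / 2745.0 ≈ 494.51 mm.
Far limit Df = s·(H − f)/(H − s) = 640 × (2137.0 − 16) / (2137.0 − 640) = 640 × 2121.0 / 1497.0 ≈ 906.78 mm.
Depth of field = Df − Dn = 906.78 − 494.51 ≈ 412.27 mm.

412 mm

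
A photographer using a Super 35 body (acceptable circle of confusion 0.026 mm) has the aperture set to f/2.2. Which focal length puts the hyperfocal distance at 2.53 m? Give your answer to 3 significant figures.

From H = f²/(N·c) + f, with f ≪ H: f ≈ √(H·N·c) = √(2530 × 2.2 × 0.026) = √144.72 ≈ 12.03 mm.
The +f correction barely moves this — solving exactly, f² + N·c·f − N·c·H = 0 ⇒ f = (−N·c + √((N·c)² + 4·N·c·H))/2 = (−0.0572 + √578.87)/2 ≈ 12.001 mm, so f ≈ 12.0 mm.

12.0 mm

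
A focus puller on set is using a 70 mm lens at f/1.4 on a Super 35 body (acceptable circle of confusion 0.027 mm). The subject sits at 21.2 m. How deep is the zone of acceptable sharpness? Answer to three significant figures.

7.10 m

Hyperfocal distance H = f²/(N·c) + f = 70²/(1.4 × 0.027) + 70 = 4900/0.0378 + 70 ≈ 129699.6 mm ≈ 129.7 m.
Near limit Dn = s·(H − f)/(H + s − 2f) = 21200 × (129699.6 − 70) / (129699.6 + 21200 − 2 × 70) = 21200 × 129629.6 / 150759.6 ≈ 18228.7 mm.
Far limit Df = s·(H − f)/(H − s) = 21200 × (129699.6 − 70) / (129699.6 − 21200) = 21200 × 129629.6 / 108499.6 ≈ 25328.6 mm.
Depth of field = Df − Dn = 25328.6 − 18228.7 ≈ 7099.9 mm ≈ 7.10 m.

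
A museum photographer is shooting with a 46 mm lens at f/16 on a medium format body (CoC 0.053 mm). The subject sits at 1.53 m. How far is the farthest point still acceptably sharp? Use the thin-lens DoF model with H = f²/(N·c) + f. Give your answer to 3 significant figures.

Hyperfocal distance H = f²/(N·c) + f = 46²/(16 × 0.053) + 46 = 2116/0.848 + 46 ≈ 2541.3 mm ≈ 2.541 m.
Far limit Df = s·(H − f)/(H − s) = 1530 × (2541.3 − 46) / (2541.3 − 1530) = 1530 × 2495.3 / 1011.3 ≈ 3775.2 mm ≈ 3.78 m.

3.78 m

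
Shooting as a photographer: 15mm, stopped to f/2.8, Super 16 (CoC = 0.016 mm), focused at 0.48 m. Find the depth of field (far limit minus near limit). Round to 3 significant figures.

Hyperfocal distance H = f²/(N·c) + f = 15²/(2.8 × 0.016) + 15 = 225/0.0448 + 15 ≈ 5037.3 mm ≈ 5.037 m.
Near limit Dn = s·(H − f)/(H + s − 2f) = 480 × (5037.3 − 15) / (5037.3 + 480 − 2 × 15) = 480 × 5022.3 / 5487.3 ≈ 439.324 mm.
Far limit Df = s·(H − f)/(H − s) = 480 × (5037.3 − 15) / (5037.3 − 480) = 480 × 5022.3 / 4557.3 ≈ 528.976 mm.
Depth of field = Df − Dn = 528.976 − 439.324 ≈ 89.652 mm.

89.7 mm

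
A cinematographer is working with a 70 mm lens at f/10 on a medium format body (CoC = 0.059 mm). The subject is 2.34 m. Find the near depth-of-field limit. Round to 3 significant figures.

1.84 m

Hyperfocal distance H = f²/(N·c) + f = 70²/(10 × 0.059) + 70 = 4900/0.59 + 70 ≈ 8375.1 mm ≈ 8.375 m.
Near limit Dn = s·(H − f)/(H + s − 2f) = 2340 × (8375.1 − 70) / (8375.1 + 2340 − 2 × 70) = 2340 × 8305.1 / 10575.1 ≈ 1837.7 mm ≈ 1.84 m.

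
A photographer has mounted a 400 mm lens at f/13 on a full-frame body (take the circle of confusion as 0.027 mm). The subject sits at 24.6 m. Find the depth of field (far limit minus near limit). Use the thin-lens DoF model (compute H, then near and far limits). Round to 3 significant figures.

Hyperfocal distance H = f²/(N·c) + f = 400²/(13 × 0.027) + 400 = 160000/0.351 + 400 ≈ 456240.5 mm ≈ 456.2 m.
Near limit Dn = s·(H − f)/(H + s − 2f) = 24600 × (456240.5 − 400) / (456240.5 + 24600 − 2 × 400) = 24600 × 455840.5 / 480040.5 ≈ 23359.9 mm.
Far limit Df = s·(H − f)/(H − s) = 24600 × (456240.5 − 400) / (456240.5 − 24600) = 24600 × 455840.5 / 431640.5 ≈ 25979.2 mm.
Depth of field = Df − Dn = 25979.2 − 23359.9 ≈ 2619.3 mm ≈ 2.62 m.

2.62 m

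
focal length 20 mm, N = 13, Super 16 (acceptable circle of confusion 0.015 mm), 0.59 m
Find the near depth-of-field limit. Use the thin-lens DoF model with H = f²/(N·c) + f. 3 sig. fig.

462 mm

Hyperfocal distance H = f²/(N·c) + f = 20²/(13 × 0.015) + 20 = 400/0.195 + 20 ≈ 2071.3 mm ≈ 2.071 m.
Near limit Dn = s·(H − f)/(H + s − 2f) = 590 × (2071.3 − 20) / (2071.3 + 590 − 2 × 20) = 590 × 2051.3 / 2621.3 ≈ 461.70 mm.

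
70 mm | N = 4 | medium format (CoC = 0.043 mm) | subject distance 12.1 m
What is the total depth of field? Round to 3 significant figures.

Hyperfocal distance H = f²/(N·c) + f = 70²/(4 × 0.043) + 70 = 4900/0.172 + 70 ≈ 28558.4 mm ≈ 28.56 m.
Near limit Dn = s·(H − f)/(H + s − 2f) = 12100 × (28558.4 − 70) / (28558.4 + 12100 − 2 × 70) = 12100 × 28488.4 / 40518.4 ≈ 8507 mm.
Far limit Df = s·(H − f)/(H − s) = 12100 × (28558.4 − 70) / (28558.4 − 12100) = 12100 × 28488.4 / 16458.4 ≈ 20944 mm.
Depth of field = Df − Dn = 20944 − 8507 ≈ 12437 mm ≈ 12.4 m.

12.4 m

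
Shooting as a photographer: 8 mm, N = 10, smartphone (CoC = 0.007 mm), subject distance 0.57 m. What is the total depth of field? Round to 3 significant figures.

Hyperfocal distance H = f²/(N·c) + f = 8²/(10 × 0.007) + 8 = 64/0.07 + 8 ≈ 922.3 mm ≈ 0.922 m.
Near limit Dn = s·(H − f)/(H + s − 2f) = 570 × (922.3 − 8) / (922.3 + 570 − 2 × 8) = 570 × 914.3 / 1476.3 ≈ 353.0 mm.
Far limit Df = s·(H − f)/(H − s) = 570 × (922.3 − 8) / (922.3 − 570) = 570 × 914.3 / 352.3 ≈ 1479.3 mm.
Depth of field = Df − Dn = 1479.3 − 353.0 ≈ 1126.3 mm ≈ 1.13 m.

1.13 m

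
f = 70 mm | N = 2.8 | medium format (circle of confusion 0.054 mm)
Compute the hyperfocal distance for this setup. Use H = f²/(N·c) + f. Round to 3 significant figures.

32.5 m

Hyperfocal distance H = f²/(N·c) + f = 70²/(2.8 × 0.054) + 70 = 4900/0.1512 + 70 ≈ 32477.4 mm ≈ 32.5 m.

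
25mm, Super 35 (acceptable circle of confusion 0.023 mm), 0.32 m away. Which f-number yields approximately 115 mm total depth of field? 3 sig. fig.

Write h = H − f = f²/(N·c). The thin-lens limits are Dn = s·h/(h + (s−f)) and Df = s·h/(h − (s−f)), so DoF = Df − Dn = 2·s·(s−f)·h / (h² − (s−f)²).
That is a quadratic in h: DoF·h² − 2·s·(s−f)·h − DoF·(s−f)² = 0 ⇒ h = (s−f)·(s + √(s² + DoF²)) / DoF = 295 × (320 + √(320² + 115²)) / 115 = 295 × (320 + 340.037) / 115 ≈ 1693.1 mm.
Then N = f²/(c·h) = 25² / (0.023 × 1693.1) = 625 / 38.942 ≈ 16.

f/16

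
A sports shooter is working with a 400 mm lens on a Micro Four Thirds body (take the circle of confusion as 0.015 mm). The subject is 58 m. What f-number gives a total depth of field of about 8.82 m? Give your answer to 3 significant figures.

Write h = H − f = f²/(N·c). The thin-lens limits are Dn = s·h/(h + (s−f)) and Df = s·h/(h − (s−f)), so DoF = Df − Dn = 2·s·(s−f)·h / (h² − (s−f)²).
That is a quadratic in h: DoF·h² − 2·s·(s−f)·h − DoF·(s−f)² = 0 ⇒ h = (s−f)·(s + √(s² + DoF²)) / DoF = 57600 × (58000 + √(58000² + 8820²)) / 8820 = 57600 × (58000 + 58666.8) / 8820 ≈ 761906 mm.
Then N = f²/(c·h) = 400² / (0.015 × 761906) = 160000 / 11429 ≈ 14.

f/14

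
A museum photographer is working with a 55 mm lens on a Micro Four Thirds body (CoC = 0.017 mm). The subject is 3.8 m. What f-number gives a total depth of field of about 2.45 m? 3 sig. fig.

Write h = H − f = f²/(N·c). The thin-lens limits are Dn = s·h/(h + (s−f)) and Df = s·h/(h − (s−f)), so DoF = Df − Dn = 2·s·(s−f)·h / (h² − (s−f)²).
That is a quadratic in h: DoF·h² − 2·s·(s−f)·h − DoF·(s−f)² = 0 ⇒ h = (s−f)·(s + √(s² + DoF²)) / DoF = 3745 × (3800 + √(3800² + 2450²)) / 2450 = 3745 × (3800 + 4521.34) / 2450 ≈ 12720 mm.
Then N = f²/(c·h) = 55² / (0.017 × 12720) = 3025 / 216.24 ≈ 14.

f/14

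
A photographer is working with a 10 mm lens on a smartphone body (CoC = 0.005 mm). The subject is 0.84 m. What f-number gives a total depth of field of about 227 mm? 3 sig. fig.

f/3.20

Write h = H − f = f²/(N·c). The thin-lens limits are Dn = s·h/(h + (s−f)) and Df = s·h/(h − (s−f)), so DoF = Df − Dn = 2·s·(s−f)·h / (h² − (s−f)²).
That is a quadratic in h: DoF·h² − 2·s·(s−f)·h − DoF·(s−f)² = 0 ⇒ h = (s−f)·(s + √(s² + DoF²)) / DoF = 830 × (840 + √(840² + 227²)) / 227 = 830 × (840 + 870.132) / 227 ≈ 6252.9 mm.
Then N = f²/(c·h) = 10² / (0.005 × 6252.9) = 100 / 31.265 ≈ 3.20.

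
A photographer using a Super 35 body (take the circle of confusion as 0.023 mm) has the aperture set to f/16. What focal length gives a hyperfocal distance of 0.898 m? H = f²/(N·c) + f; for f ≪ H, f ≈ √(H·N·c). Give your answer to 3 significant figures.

From H = f²/(N·c) + f, with f ≪ H: f ≈ √(H·N·c) = √(898 × 16 × 0.023) = √330.46 ≈ 18.18 mm.
Exact: f² + N·c·f − N·c·H = 0 ⇒ f = (−N·c + √((N·c)² + 4·N·c·H))/2 = (−0.368 + √1322.0)/2 ≈ 17.996 mm ≈ 18.0 mm.

18.0 mm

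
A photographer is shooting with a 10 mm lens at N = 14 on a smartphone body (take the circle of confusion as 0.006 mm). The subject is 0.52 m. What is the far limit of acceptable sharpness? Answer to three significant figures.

0.910 m

Hyperfocal distance H = f²/(N·c) + f = 10²/(14 × 0.006) + 10 = 100/0.084 + 10 ≈ 1200.5 mm ≈ 1.200 m.
Far limit Df = s·(H − f)/(H − s) = 520 × (1200.5 − 10) / (1200.5 − 520) = 520 × 1190.5 / 680.5 ≈ 909.73 mm ≈ 0.910 m.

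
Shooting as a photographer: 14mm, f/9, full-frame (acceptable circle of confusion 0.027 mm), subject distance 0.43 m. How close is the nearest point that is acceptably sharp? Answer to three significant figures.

Hyperfocal distance H = f²/(N·c) + f = 14²/(9 × 0.027) + 14 = 196/0.243 + 14 ≈ 820.6 mm ≈ 0.821 m.
Near limit Dn = s·(H − f)/(H + s − 2f) = 430 × (820.6 − 14) / (820.6 + 430 − 2 × 14) = 430 × 806.6 / 1222.6 ≈ 283.69 mm.

284 mm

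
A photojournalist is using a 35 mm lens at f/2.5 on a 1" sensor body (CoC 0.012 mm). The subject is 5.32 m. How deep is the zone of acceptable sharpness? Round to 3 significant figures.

1.40 m

Hyperfocal distance H = f²/(N·c) + f = 35²/(2.5 × 0.012) + 35 = 1225/0.03 + 35 ≈ 40868.3 mm ≈ 40.87 m.
Near limit Dn = s·(H − f)/(H + s − 2f) = 5320 × (40868.3 − 35) / (40868.3 + 5320 − 2 × 35) = 5320 × 40833.3 / 46118.3 ≈ 4710.3 mm.
Far limit Df = s·(H − f)/(H − s) = 5320 × (40868.3 − 35) / (40868.3 − 5320) = 5320 × 40833.3 / 35548.3 ≈ 6110.9 mm.
Depth of field = Df − Dn = 6110.9 − 4710.3 ≈ 1400.6 mm ≈ 1.40 m.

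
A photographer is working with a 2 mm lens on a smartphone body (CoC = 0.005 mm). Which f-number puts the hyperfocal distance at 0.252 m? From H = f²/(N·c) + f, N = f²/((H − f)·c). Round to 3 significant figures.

f/3.20

Rearrange H = f²/(N·c) + f for N: N = f² / ((H − f)·c).
N = 2² / ((252 − 2) × 0.005) = 4 / 1.250 ≈ 3.20.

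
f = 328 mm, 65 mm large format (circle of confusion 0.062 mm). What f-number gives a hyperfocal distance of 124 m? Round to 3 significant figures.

Rearrange H = f²/(N·c) + f for N: N = f² / ((H − f)·c).
N = 328² / ((124000 − 328) × 0.062) = 107584 / 7668 ≈ 14.

f/14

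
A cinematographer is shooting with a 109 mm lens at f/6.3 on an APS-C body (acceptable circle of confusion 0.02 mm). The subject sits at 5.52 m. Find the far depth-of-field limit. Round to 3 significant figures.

5.86 m

Hyperfocal distance H = f²/(N·c) + f = 109²/(6.3 × 0.02) + 109 = 11881/0.126 + 109 ≈ 94402.7 mm ≈ 94.40 m.
Far limit Df = s·(H − f)/(H − s) = 5520 × (94402.7 − 109) / (94402.7 − 5520) = 5520 × 94293.7 / 88882.7 ≈ 5856.0 mm ≈ 5.86 m.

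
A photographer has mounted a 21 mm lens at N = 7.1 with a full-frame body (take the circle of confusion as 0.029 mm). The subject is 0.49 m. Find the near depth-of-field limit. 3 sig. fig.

402 mm

Hyperfocal distance H = f²/(N·c) + f = 21²/(7.1 × 0.029) + 21 = 441/0.2059 + 21 ≈ 2162.8 mm ≈ 2.163 m.
Near limit Dn = s·(H − f)/(H + s − 2f) = 490 × (2162.8 − 21) / (2162.8 + 490 − 2 × 21) = 490 × 2141.8 / 2610.8 ≈ 401.98 mm.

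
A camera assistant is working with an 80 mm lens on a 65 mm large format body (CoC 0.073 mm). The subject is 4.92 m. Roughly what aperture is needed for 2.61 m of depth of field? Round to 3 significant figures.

f/4.51

Write h = H − f = f²/(N·c). The thin-lens limits are Dn = s·h/(h + (s−f)) and Df = s·h/(h − (s−f)), so DoF = Df − Dn = 2·s·(s−f)·h / (h² − (s−f)²).
That is a quadratic in h: DoF·h² − 2·s·(s−f)·h − DoF·(s−f)² = 0 ⇒ h = (s−f)·(s + √(s² + DoF²)) / DoF = 4840 × (4920 + √(4920² + 2610²)) / 2610 = 4840 × (4920 + 5569.43) / 2610 ≈ 19452 mm.
Then N = f²/(c·h) = 80² / (0.073 × 19452) = 6400 / 1420.0 ≈ 4.51.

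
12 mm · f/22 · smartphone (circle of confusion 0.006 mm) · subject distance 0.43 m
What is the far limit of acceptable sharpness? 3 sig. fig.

Hyperfocal distance H = f²/(N·c) + f = 12²/(22 × 0.006) + 12 = 144/0.132 + 12 ≈ 1102.9 mm ≈ 1.103 m.
Far limit Df = s·(H − f)/(H − s) = 430 × (1102.9 − 12) / (1102.9 − 430) = 430 × 1090.9 / 672.9 ≈ 697.11 mm ≈ 0.697 m.

0.697 m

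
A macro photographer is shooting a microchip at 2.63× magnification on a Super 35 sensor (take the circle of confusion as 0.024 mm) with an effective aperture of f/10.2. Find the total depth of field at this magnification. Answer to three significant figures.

0.0708 mm

At magnification m, DoF ≈ 2·N_eff·c/m² = 2 × 10.2 × 0.024 / 2.63² = 0.4896 / 6.917 ≈ 0.0708 mm.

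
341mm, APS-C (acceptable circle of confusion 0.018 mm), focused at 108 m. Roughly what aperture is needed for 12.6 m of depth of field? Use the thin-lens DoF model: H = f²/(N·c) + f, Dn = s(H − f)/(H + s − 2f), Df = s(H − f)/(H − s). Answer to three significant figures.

f/3.49

Write h = H − f = f²/(N·c). The thin-lens limits are Dn = s·h/(h + (s−f)) and Df = s·h/(h − (s−f)), so DoF = Df − Dn = 2·s·(s−f)·h / (h² − (s−f)²).
That is a quadratic in h: DoF·h² − 2·s·(s−f)·h − DoF·(s−f)² = 0 ⇒ h = (s−f)·(s + √(s² + DoF²)) / DoF = 107659 × (108000 + √(108000² + 12600²)) / 12600 = 107659 × (108000 + 108733) / 12600 ≈ 1851842 mm.
Then N = f²/(c·h) = 341² / (0.018 × 1851842) = 116281 / 33333 ≈ 3.49.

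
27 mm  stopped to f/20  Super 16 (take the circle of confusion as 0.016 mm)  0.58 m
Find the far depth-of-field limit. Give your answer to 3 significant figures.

0.766 m

Hyperfocal distance H = f²/(N·c) + f = 27²/(20 × 0.016) + 27 = 729/0.32 + 27 ≈ 2305.1 mm ≈ 2.305 m.
Far limit Df = s·(H − f)/(H − s) = 580 × (2305.1 − 27) / (2305.1 − 580) = 580 × 2278.1 / 1725.1 ≈ 765.92 mm ≈ 0.766 m.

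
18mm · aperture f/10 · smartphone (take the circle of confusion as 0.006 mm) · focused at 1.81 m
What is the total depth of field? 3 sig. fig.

Hyperfocal distance H = f²/(N·c) + f = 18²/(10 × 0.006) + 18 = 324/0.06 + 18 ≈ 5418.0 mm ≈ 5.418 m.
Near limit Dn = s·(H − f)/(H + s − 2f) = 1810 × (5418.0 − 18) / (5418.0 + 1810 − 2 × 18) = 1810 × 5400.0 / 7192.0 ≈ 1359.0 mm.
Far limit Df = s·(H − f)/(H − s) = 1810 × (5418.0 − 18) / (5418.0 − 1810) = 1810 × 5400.0 / 3608.0 ≈ 2709.0 mm.
Depth of field = Df − Dn = 2709.0 − 1359.0 ≈ 1350.0 mm ≈ 1.35 m.

1.35 m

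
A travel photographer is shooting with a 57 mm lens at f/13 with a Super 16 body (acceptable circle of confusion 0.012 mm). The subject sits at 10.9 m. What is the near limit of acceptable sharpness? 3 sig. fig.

Hyperfocal distance H = f²/(N·c) + f = 57²/(13 × 0.012) + 57 = 3249/0.156 + 57 ≈ 20883.9 mm ≈ 20.88 m.
Near limit Dn = s·(H − f)/(H + s − 2f) = 10900 × (20883.9 − 57) / (20883.9 + 10900 − 2 × 57) = 10900 × 20826.9 / 31669.9 ≈ 7168.1 mm ≈ 7.17 m.

7.17 m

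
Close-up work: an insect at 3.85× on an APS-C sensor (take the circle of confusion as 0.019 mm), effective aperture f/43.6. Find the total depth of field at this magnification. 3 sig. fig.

At magnification m, DoF ≈ 2·N_eff·c/m² = 2 × 43.6 × 0.019 / 3.85² = 1.657 / 14.82 ≈ 0.112 mm.

0.112 mm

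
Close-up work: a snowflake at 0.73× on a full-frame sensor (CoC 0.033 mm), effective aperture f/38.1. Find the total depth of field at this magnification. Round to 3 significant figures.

4.72 mm

At magnification m, DoF ≈ 2·N_eff·c/m² = 2 × 38.1 × 0.033 / 0.73² = 2.515 / 0.5329 ≈ 4.72 mm.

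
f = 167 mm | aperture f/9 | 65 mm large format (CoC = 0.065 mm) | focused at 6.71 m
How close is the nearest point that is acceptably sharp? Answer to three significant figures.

Hyperfocal distance H = f²/(N·c) + f = 167²/(9 × 0.065) + 167 = 27889/0.585 + 167 ≈ 47840.5 mm ≈ 47.84 m.
Near limit Dn = s·(H − f)/(H + s − 2f) = 6710 × (47840.5 − 167) / (47840.5 + 6710 − 2 × 167) = 6710 × 47673.5 / 54216.5 ≈ 5900.2 mm ≈ 5.90 m.

5.90 m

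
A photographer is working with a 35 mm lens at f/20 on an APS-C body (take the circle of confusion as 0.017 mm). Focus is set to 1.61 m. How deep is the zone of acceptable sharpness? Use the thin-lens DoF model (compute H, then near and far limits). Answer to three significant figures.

Hyperfocal distance H = f²/(N·c) + f = 35²/(20 × 0.017) + 35 = 1225/0.34 + 35 ≈ 3637.9 mm ≈ 3.638 m.
Near limit Dn = s·(H − f)/(H + s − 2f) = 1610 × (3637.9 − 35) / (3637.9 + 1610 − 2 × 35) = 1610 × 3602.9 / 5177.9 ≈ 1120.3 mm.
Far limit Df = s·(H − f)/(H − s) = 1610 × (3637.9 − 35) / (3637.9 − 1610) = 1610 × 3602.9 / 2027.9 ≈ 2860.4 mm.
Depth of field = Df − Dn = 2860.4 − 1120.3 ≈ 1740.1 mm ≈ 1.74 m.

1.74 m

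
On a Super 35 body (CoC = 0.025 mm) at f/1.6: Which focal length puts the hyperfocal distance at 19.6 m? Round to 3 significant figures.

28.0 mm

From H = f²/(N·c) + f, with f ≪ H: f ≈ √(H·N·c) = √(19600 × 1.6 × 0.025) = √784.00 ≈ 28.00 mm.
The +f correction barely moves this — solving exactly, f² + N·c·f − N·c·H = 0 ⇒ f = (−N·c + √((N·c)² + 4·N·c·H))/2 = (−0.04 + √3136.0)/2 ≈ 27.980 mm, so f ≈ 28.0 mm.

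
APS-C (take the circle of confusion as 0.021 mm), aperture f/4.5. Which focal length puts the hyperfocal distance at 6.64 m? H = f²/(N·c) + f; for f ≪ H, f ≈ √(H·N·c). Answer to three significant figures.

25.0 mm

From H = f²/(N·c) + f, with f ≪ H: f ≈ √(H·N·c) = √(6640 × 4.5 × 0.021) = √627.48 ≈ 25.05 mm.
Exact: f² + N·c·f − N·c·H = 0 ⇒ f = (−N·c + √((N·c)² + 4·N·c·H))/2 = (−0.0945 + √2509.9)/2 ≈ 25.002 mm ≈ 25.0 mm.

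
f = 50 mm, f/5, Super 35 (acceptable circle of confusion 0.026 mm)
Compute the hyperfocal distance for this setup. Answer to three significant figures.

19.3 m

Hyperfocal distance H = f²/(N·c) + f = 50²/(5 × 0.026) + 50 = 2500/0.13 + 50 ≈ 19280.8 mm ≈ 19.3 m.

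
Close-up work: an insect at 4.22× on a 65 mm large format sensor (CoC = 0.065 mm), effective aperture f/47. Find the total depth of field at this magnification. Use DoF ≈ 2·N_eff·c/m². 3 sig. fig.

At magnification m, DoF ≈ 2·N_eff·c/m² = 2 × 47 × 0.065 / 4.22² = 6.11 / 17.81 ≈ 0.343 mm.

0.343 mm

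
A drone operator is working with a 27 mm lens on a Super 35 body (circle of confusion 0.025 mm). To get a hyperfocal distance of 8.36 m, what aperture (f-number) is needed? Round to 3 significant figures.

Rearrange H = f²/(N·c) + f for N: N = f² / ((H − f)·c).
N = 27² / ((8360 − 27) × 0.025) = 729 / 208.3 ≈ 3.50.

f/3.50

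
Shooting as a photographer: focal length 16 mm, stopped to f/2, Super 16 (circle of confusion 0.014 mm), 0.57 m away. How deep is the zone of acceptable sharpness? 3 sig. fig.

69.3 mm

Hyperfocal distance H = f²/(N·c) + f = 16²/(2 × 0.014) + 16 = 256/0.028 + 16 ≈ 9158.9 mm ≈ 9.159 m.
Near limit Dn = s·(H − f)/(H + s − 2f) = 570 × (9158.9 − 16) / (9158.9 + 570 − 2 × 16) = 570 × 9142.9 / 9696.9 ≈ 537.435 mm.
Far limit Df = s·(H − f)/(H − s) = 570 × (9158.9 − 16) / (9158.9 − 570) = 570 × 9142.9 / 8588.9 ≈ 606.766 mm.
Depth of field = Df − Dn = 606.766 − 537.435 ≈ 69.331 mm.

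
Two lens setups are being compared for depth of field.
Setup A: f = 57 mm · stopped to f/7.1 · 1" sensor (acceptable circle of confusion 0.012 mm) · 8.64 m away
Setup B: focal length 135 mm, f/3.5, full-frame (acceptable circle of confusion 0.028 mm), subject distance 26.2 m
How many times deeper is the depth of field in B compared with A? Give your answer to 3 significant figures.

Setup A: H = 57²/(7.1×0.012) + 57 ≈ 38190.8 mm; DoF = Df − Dn = 11149.5 − 7052.6 ≈ 4096.9 mm.
Setup B: H = 135²/(3.5×0.028) + 135 ≈ 186104.4 mm; DoF = Df − Dn = 30470.7 − 22979.3 ≈ 7491.4 mm.
Ratio = 7491.4 / 4096.9 ≈ 1.83.

1.83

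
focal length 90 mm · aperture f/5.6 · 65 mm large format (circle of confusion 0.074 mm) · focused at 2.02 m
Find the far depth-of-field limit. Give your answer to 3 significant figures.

Hyperfocal distance H = f²/(N·c) + f = 90²/(5.6 × 0.074) + 90 = 8100/0.4144 + 90 ≈ 19636.3 mm ≈ 19.64 m.
Far limit Df = s·(H − f)/(H − s) = 2020 × (19636.3 − 90) / (19636.3 − 2020) = 2020 × 19546.3 / 17616.3 ≈ 2241.3 mm ≈ 2.24 m.

2.24 m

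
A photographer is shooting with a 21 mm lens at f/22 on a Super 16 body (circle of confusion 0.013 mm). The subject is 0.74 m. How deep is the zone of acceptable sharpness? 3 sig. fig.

Hyperfocal distance H = f²/(N·c) + f = 21²/(22 × 0.013) + 21 = 441/0.286 + 21 ≈ 1563.0 mm ≈ 1.563 m.
Near limit Dn = s·(H − f)/(H + s − 2f) = 740 × (1563.0 − 21) / (1563.0 + 740 − 2 × 21) = 740 × 1542.0 / 2261.0 ≈ 504.67 mm.
Far limit Df = s·(H − f)/(H − s) = 740 × (1563.0 − 21) / (1563.0 − 740) = 740 × 1542.0 / 823.0 ≈ 1386.52 mm.
Depth of field = Df − Dn = 1386.52 − 504.67 ≈ 881.85 mm ≈ 0.882 m.

0.882 m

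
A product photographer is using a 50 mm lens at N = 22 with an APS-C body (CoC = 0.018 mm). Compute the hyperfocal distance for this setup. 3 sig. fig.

Hyperfocal distance H = f²/(N·c) + f = 50²/(22 × 0.018) + 50 = 2500/0.396 + 50 ≈ 6363.1 mm ≈ 6.36 m.

6.36 m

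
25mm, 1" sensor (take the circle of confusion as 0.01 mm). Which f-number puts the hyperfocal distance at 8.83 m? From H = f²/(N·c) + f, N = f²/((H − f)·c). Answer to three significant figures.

Rearrange H = f²/(N·c) + f for N: N = f² / ((H − f)·c).
N = 25² / ((8830 − 25) × 0.01) = 625 / 88.05 ≈ 7.10.

f/7.10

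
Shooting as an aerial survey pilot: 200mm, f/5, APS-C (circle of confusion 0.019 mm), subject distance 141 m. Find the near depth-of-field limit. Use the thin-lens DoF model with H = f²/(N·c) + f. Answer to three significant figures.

Hyperfocal distance H = f²/(N·c) + f = 200²/(5 × 0.019) + 200 = 40000/0.095 + 200 ≈ 421252.6 mm ≈ 421.3 m.
Near limit Dn = s·(H − f)/(H + s − 2f) = 141000 × (421252.6 − 200) / (421252.6 + 141000 − 2 × 200) = 141000 × 421052.6 / 561852.6 ≈ 105665 mm ≈ 106 m.

106 m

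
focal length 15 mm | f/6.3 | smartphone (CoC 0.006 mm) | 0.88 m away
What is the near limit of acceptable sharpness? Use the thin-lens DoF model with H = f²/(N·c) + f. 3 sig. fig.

Hyperfocal distance H = f²/(N·c) + f = 15²/(6.3 × 0.006) + 15 = 225/0.0378 + 15 ≈ 5967.4 mm ≈ 5.967 m.
Near limit Dn = s·(H − f)/(H + s − 2f) = 880 × (5967.4 − 15) / (5967.4 + 880 − 2 × 15) = 880 × 5952.4 / 6817.4 ≈ 768.34 mm ≈ 0.768 m.

0.768 m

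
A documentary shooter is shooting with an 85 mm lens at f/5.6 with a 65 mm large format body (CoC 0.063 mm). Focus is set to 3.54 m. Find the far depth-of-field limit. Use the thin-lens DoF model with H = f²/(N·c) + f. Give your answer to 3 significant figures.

4.26 m

Hyperfocal distance H = f²/(N·c) + f = 85²/(5.6 × 0.063) + 85 = 7225/0.3528 + 85 ≈ 20564.0 mm ≈ 20.56 m.
Far limit Df = s·(H − f)/(H − s) = 3540 × (20564.0 − 85) / (20564.0 − 3540) = 3540 × 20479.0 / 17024.0 ≈ 4258.4 mm ≈ 4.26 m.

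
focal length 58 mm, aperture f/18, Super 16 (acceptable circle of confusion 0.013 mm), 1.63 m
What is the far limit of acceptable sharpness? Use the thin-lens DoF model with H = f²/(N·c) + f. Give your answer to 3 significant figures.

1.83 m

Hyperfocal distance H = f²/(N·c) + f = 58²/(18 × 0.013) + 58 = 3364/0.234 + 58 ≈ 14434.1 mm ≈ 14.43 m.
Far limit Df = s·(H − f)/(H − s) = 1630 × (14434.1 − 58) / (14434.1 − 1630) = 1630 × 14376.1 / 12804.1 ≈ 1830.1 mm ≈ 1.83 m.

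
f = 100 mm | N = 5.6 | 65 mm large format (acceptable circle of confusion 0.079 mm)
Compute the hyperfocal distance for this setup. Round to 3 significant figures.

22.7 m

Hyperfocal distance H = f²/(N·c) + f = 100²/(5.6 × 0.079) + 100 = 10000/0.4424 + 100 ≈ 22704.0 mm ≈ 22.7 m.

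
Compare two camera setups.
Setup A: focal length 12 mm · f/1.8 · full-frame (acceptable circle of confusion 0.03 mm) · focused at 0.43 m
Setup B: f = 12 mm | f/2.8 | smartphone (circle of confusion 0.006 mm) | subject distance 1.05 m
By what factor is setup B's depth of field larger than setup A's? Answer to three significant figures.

Setup A: H = 12²/(1.8×0.03) + 12 ≈ 2678.7 mm; DoF = Df − Dn = 509.93 − 371.73 ≈ 138.20 mm.
Setup B: H = 12²/(2.8×0.006) + 12 ≈ 8583.4 mm; DoF = Df − Dn = 1194.68 − 936.58 ≈ 258.10 mm.
Ratio = 258.10 / 138.20 ≈ 1.87.

1.87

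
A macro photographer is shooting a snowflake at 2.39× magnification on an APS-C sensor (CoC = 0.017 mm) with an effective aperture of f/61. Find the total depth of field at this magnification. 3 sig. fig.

0.363 mm

At magnification m, DoF ≈ 2·N_eff·c/m² = 2 × 61 × 0.017 / 2.39² = 2.074 / 5.712 ≈ 0.363 mm.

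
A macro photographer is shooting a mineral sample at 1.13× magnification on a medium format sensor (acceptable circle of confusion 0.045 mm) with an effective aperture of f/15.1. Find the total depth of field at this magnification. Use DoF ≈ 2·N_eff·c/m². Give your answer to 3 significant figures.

At magnification m, DoF ≈ 2·N_eff·c/m² = 2 × 15.1 × 0.045 / 1.13² = 1.359 / 1.277 ≈ 1.06 mm.

1.06 mm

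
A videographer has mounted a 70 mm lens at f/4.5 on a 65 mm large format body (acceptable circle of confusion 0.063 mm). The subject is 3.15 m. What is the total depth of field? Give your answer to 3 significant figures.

1.16 m

Hyperfocal distance H = f²/(N·c) + f = 70²/(4.5 × 0.063) + 70 = 4900/0.2835 + 70 ≈ 17354.0 mm ≈ 17.35 m.
Near limit Dn = s·(H − f)/(H + s − 2f) = 3150 × (17354.0 − 70) / (17354.0 + 3150 − 2 × 70) = 3150 × 17284.0 / 20364.0 ≈ 2673.6 mm.
Far limit Df = s·(H − f)/(H − s) = 3150 × (17354.0 − 70) / (17354.0 − 3150) = 3150 × 17284.0 / 14204.0 ≈ 3833.0 mm.
Depth of field = Df − Dn = 3833.0 − 2673.6 ≈ 1159.4 mm ≈ 1.16 m.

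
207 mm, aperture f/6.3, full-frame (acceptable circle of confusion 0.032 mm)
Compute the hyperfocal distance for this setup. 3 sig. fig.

213 m

Hyperfocal distance H = f²/(N·c) + f = 207²/(6.3 × 0.032) + 207 = 42849/0.2016 + 207 ≈ 212751.6 mm ≈ 213 m.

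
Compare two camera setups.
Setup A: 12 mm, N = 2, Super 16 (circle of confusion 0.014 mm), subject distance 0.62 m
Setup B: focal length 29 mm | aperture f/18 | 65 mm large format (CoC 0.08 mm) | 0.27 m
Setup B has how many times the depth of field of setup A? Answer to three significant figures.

1.81

Setup A: H = 12²/(2×0.014) + 12 ≈ 5154.9 mm; DoF = Df − Dn = 703.12 − 554.45 ≈ 148.67 mm.
Setup B: H = 29²/(18×0.08) + 29 ≈ 613.0 mm; DoF = Df − Dn = 459.69 − 191.13 ≈ 268.56 mm.
Ratio = 268.56 / 148.67 ≈ 1.81.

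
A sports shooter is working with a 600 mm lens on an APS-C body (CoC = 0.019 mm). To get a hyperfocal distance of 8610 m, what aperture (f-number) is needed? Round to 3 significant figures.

Rearrange H = f²/(N·c) + f for N: N = f² / ((H − f)·c).
N = 600² / ((8610000 − 600) × 0.019) = 360000 / 163579 ≈ 2.20.

f/2.20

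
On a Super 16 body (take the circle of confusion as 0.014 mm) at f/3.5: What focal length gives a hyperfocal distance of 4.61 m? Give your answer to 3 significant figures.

From H = f²/(N·c) + f, with f ≪ H: f ≈ √(H·N·c) = √(4610 × 3.5 × 0.014) = √225.89 ≈ 15.03 mm.
The +f correction barely moves this — solving exactly, f² + N·c·f − N·c·H = 0 ⇒ f = (−N·c + √((N·c)² + 4·N·c·H))/2 = (−0.049 + √903.56)/2 ≈ 15.005 mm, so f ≈ 15.0 mm.

15.0 mm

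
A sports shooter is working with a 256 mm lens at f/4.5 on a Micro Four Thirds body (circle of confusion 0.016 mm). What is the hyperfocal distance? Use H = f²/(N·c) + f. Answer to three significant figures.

Hyperfocal distance H = f²/(N·c) + f = 256²/(4.5 × 0.016) + 256 = 65536/0.072 + 256 ≈ 910478.2 mm ≈ 910 m.

910 m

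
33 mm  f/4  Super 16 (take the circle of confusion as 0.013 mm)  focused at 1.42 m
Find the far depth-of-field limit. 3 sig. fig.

1.52 m

Hyperfocal distance H = f²/(N·c) + f = 33²/(4 × 0.013) + 33 = 1089/0.052 + 33 ≈ 20975.3 mm ≈ 20.98 m.
Far limit Df = s·(H − f)/(H − s) = 1420 × (20975.3 − 33) / (20975.3 − 1420) = 1420 × 20942.3 / 19555.3 ≈ 1520.7 mm ≈ 1.52 m.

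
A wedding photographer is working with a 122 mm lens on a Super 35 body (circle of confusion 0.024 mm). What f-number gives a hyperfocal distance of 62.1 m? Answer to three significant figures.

Rearrange H = f²/(N·c) + f for N: N = f² / ((H − f)·c).
N = 122² / ((62100 − 122) × 0.024) = 14884 / 1487 ≈ 10.

f/10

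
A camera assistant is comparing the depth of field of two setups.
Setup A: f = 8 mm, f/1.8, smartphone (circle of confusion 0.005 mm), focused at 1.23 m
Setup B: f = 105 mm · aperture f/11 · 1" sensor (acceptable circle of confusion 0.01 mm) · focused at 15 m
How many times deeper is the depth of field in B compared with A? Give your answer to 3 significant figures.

10.5

Setup A: H = 8²/(1.8×0.005) + 8 ≈ 7119.1 mm; DoF = Df − Dn = 1485.23 − 1049.63 ≈ 435.60 mm.
Setup B: H = 105²/(11×0.01) + 105 ≈ 100332.3 mm; DoF = Df − Dn = 17618.3 − 13059.2 ≈ 4559.1 mm.
Ratio = 4559.1 / 435.60 ≈ 10.5.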